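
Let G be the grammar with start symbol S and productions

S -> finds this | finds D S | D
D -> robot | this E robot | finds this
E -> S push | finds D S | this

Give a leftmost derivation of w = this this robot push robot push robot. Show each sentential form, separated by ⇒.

S ⇒ D ⇒ this E robot ⇒ this S push robot ⇒ this D push robot ⇒ this this E robot push robot ⇒ this this S push robot push robot ⇒ this this D push robot push robot ⇒ this this robot push robot push robot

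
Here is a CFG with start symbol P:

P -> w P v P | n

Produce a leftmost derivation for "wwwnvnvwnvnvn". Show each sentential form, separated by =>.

P=>wPvP=>wwPvPvP=>wwwPvPvPvP=>wwwnvPvPvP=>wwwnvnvPvP=>wwwnvnvwPvPvP=>wwwnvnvwnvPvP=>wwwnvnvwnvnvP=>wwwnvnvwnvnvn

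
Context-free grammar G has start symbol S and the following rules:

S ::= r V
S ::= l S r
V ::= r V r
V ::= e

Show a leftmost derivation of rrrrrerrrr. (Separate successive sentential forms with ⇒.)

S ⇒ rV   [S ::= r V]
rV ⇒ rrVr   [V ::= r V r]
rrVr ⇒ rrrVrr   [V ::= r V r]
rrrVrr ⇒ rrrrVrrr   [V ::= r V r]
rrrrVrrr ⇒ rrrrrVrrrr   [V ::= r V r]
rrrrrVrrrr ⇒ rrrrrerrrr   [V ::= e]

S ⇒ rV ⇒ rrVr ⇒ rrrVrr ⇒ rrrrVrrr ⇒ rrrrrVrrrr ⇒ rrrrrerrrr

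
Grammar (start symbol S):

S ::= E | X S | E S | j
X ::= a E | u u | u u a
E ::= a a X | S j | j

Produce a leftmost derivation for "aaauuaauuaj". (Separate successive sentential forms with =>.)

S => XS   [S ::= X S]
XS => aES   [X ::= a E]
aES => aaaXS   [E ::= a a X]
aaaXS => aaauuS   [X ::= u u]
aaauuS => aaauuES   [S ::= E S]
aaauuES => aaauuaaXS   [E ::= a a X]
aaauuaaXS => aaauuaauuaS   [X ::= u u a]
aaauuaauuaS => aaauuaauuaE   [S ::= E]
aaauuaauuaE => aaauuaauuaj   [E ::= j]

S => XS => aES => aaaXS => aaauuS => aaauuES => aaauuaaXS => aaauuaauuaS => aaauuaauuaE => aaauuaauuaj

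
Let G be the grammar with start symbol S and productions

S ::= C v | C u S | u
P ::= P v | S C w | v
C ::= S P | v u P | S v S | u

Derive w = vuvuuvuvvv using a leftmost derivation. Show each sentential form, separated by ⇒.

S ⇒ Cv ⇒ SPv ⇒ CvPv ⇒ SvSvPv ⇒ CuSvSvPv ⇒ vuPuSvSvPv ⇒ vuvuSvSvPv ⇒ vuvuuvSvPv ⇒ vuvuuvuvPv ⇒ vuvuuvuvvv

S ⇒ Cv   [S ::= C v]
Cv ⇒ SPv   [C ::= S P]
SPv ⇒ CvPv   [S ::= C v]
CvPv ⇒ SvSvPv   [C ::= S v S]
SvSvPv ⇒ CuSvSvPv   [S ::= C u S]
CuSvSvPv ⇒ vuPuSvSvPv   [C ::= v u P]
vuPuSvSvPv ⇒ vuvuSvSvPv   [P ::= v]
vuvuSvSvPv ⇒ vuvuuvSvPv   [S ::= u]
vuvuuvSvPv ⇒ vuvuuvuvPv   [S ::= u]
vuvuuvuvPv ⇒ vuvuuvuvvv   [P ::= v]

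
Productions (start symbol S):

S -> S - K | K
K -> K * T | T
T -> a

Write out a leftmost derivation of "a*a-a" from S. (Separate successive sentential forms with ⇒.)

S ⇒ S-K   [S -> S - K]
S-K ⇒ K-K   [S -> K]
K-K ⇒ K*T-K   [K -> K * T]
K*T-K ⇒ T*T-K   [K -> T]
T*T-K ⇒ a*T-K   [T -> a]
a*T-K ⇒ a*a-K   [T -> a]
a*a-K ⇒ a*a-T   [K -> T]
a*a-T ⇒ a*a-a   [T -> a]

S⇒S-K⇒K-K⇒K*T-K⇒T*T-K⇒a*T-K⇒a*a-K⇒a*a-T⇒a*a-a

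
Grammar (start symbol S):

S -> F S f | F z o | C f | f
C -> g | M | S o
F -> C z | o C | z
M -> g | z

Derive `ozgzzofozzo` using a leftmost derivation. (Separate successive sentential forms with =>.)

S=>Fzo=>Czzo=>Sozzo=>FSfozzo=>oCSfozzo=>oMSfozzo=>ozSfozzo=>ozFzofozzo=>ozCzzofozzo=>ozgzzofozzo

S => Fzo   [S -> F z o]
Fzo => Czzo   [F -> C z]
Czzo => Sozzo   [C -> S o]
Sozzo => FSfozzo   [S -> F S f]
FSfozzo => oCSfozzo   [F -> o C]
oCSfozzo => oMSfozzo   [C -> M]
oMSfozzo => ozSfozzo   [M -> z]
ozSfozzo => ozFzofozzo   [S -> F z o]
ozFzofozzo => ozCzzofozzo   [F -> C z]
ozCzzofozzo => ozgzzofozzo   [C -> g]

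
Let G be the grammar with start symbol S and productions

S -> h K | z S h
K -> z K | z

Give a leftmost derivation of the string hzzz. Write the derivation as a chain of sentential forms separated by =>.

S=>hK=>hzK=>hzzK=>hzzz

S => hK   [S -> h K]
hK => hzK   [K -> z K]
hzK => hzzK   [K -> z K]
hzzK => hzzz   [K -> z]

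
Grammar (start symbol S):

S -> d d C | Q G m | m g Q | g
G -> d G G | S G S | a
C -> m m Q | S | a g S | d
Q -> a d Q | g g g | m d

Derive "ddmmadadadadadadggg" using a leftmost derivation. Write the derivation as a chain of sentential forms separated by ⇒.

S ⇒ ddC ⇒ ddmmQ ⇒ ddmmadQ ⇒ ddmmadadQ ⇒ ddmmadadadQ ⇒ ddmmadadadadQ ⇒ ddmmadadadadadQ ⇒ ddmmadadadadadadQ ⇒ ddmmadadadadadadggg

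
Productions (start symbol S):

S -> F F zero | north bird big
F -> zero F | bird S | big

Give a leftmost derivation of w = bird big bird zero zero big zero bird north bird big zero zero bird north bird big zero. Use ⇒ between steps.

S ⇒ F F zero   [S -> F F zero]
F F zero ⇒ bird S F zero   [F -> bird S]
bird S F zero ⇒ bird F F zero F zero   [S -> F F zero]
bird F F zero F zero ⇒ bird big F zero F zero   [F -> big]
bird big F zero F zero ⇒ bird big bird S zero F zero   [F -> bird S]
bird big bird S zero F zero ⇒ bird big bird F F zero zero F zero   [S -> F F zero]
bird big bird F F zero zero F zero ⇒ bird big bird zero F F zero zero F zero   [F -> zero F]
bird big bird zero F F zero zero F zero ⇒ bird big bird zero zero F F zero zero F zero   [F -> zero F]
bird big bird zero zero F F zero zero F zero ⇒ bird big bird zero zero big F zero zero F zero   [F -> big]
bird big bird zero zero big F zero zero F zero ⇒ bird big bird zero zero big zero F zero zero F zero   [F -> zero F]
bird big bird zero zero big zero F zero zero F zero ⇒ bird big bird zero zero big zero bird S zero zero F zero   [F -> bird S]
bird big bird zero zero big zero bird S zero zero F zero ⇒ bird big bird zero zero big zero bird north bird big zero zero F zero   [S -> north bird big]
bird big bird zero zero big zero bird north bird big zero zero F zero ⇒ bird big bird zero zero big zero bird north bird big zero zero bird S zero   [F -> bird S]
bird big bird zero zero big zero bird north bird big zero zero bird S zero ⇒ bird big bird zero zero big zero bird north bird big zero zero bird north bird big zero   [S -> north bird big]

S ⇒ F F zero ⇒ bird S F zero ⇒ bird F F zero F zero ⇒ bird big F zero F zero ⇒ bird big bird S zero F zero ⇒ bird big bird F F zero zero F zero ⇒ bird big bird zero F F zero zero F zero ⇒ bird big bird zero zero F F zero zero F zero ⇒ bird big bird zero zero big F zero zero F zero ⇒ bird big bird zero zero big zero F zero zero F zero ⇒ bird big bird zero zero big zero bird S zero zero F zero ⇒ bird big bird zero zero big zero bird north bird big zero zero F zero ⇒ bird big bird zero zero big zero bird north bird big zero zero bird S zero ⇒ bird big bird zero zero big zero bird north bird big zero zero bird north bird big zero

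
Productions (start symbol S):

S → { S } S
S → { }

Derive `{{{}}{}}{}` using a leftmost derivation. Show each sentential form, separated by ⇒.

S ⇒ {S}S   [S → { S } S]
{S}S ⇒ {{S}S}S   [S → { S } S]
{{S}S}S ⇒ {{{}}S}S   [S → { }]
{{{}}S}S ⇒ {{{}}{}}S   [S → { }]
{{{}}{}}S ⇒ {{{}}{}}{}   [S → { }]

S ⇒ {S}S ⇒ {{S}S}S ⇒ {{{}}S}S ⇒ {{{}}{}}S ⇒ {{{}}{}}{}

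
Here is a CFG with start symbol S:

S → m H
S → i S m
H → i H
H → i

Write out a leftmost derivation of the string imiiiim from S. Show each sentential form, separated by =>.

S => iSm => imHm => imiHm => imiiHm => imiiiHm => imiiiim

S => iSm   [S → i S m]
iSm => imHm   [S → m H]
imHm => imiHm   [H → i H]
imiHm => imiiHm   [H → i H]
imiiHm => imiiiHm   [H → i H]
imiiiHm => imiiiim   [H → i]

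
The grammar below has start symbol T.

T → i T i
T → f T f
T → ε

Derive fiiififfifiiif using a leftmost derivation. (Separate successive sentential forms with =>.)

T=>fTf=>fiTif=>fiiTiif=>fiiiTiiif=>fiiifTfiiif=>fiiifiTifiiif=>fiiififTfifiiif=>fiiififfifiiif

T => fTf   [T → f T f]
fTf => fiTif   [T → i T i]
fiTif => fiiTiif   [T → i T i]
fiiTiif => fiiiTiiif   [T → i T i]
fiiiTiiif => fiiifTfiiif   [T → f T f]
fiiifTfiiif => fiiifiTifiiif   [T → i T i]
fiiifiTifiiif => fiiififTfifiiif   [T → f T f]
fiiififTfifiiif => fiiififfifiiif   [T → ε]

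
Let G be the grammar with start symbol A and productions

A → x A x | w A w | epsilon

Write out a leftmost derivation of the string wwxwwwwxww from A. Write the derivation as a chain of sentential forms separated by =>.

A => wAw => wwAww => wwxAxww => wwxwAwxww => wwxwwAwwxww => wwxwwwwxww

A => wAw   [A → w A w]
wAw => wwAww   [A → w A w]
wwAww => wwxAxww   [A → x A x]
wwxAxww => wwxwAwxww   [A → w A w]
wwxwAwxww => wwxwwAwwxww   [A → w A w]
wwxwwAwwxww => wwxwwwwxww   [A → epsilon]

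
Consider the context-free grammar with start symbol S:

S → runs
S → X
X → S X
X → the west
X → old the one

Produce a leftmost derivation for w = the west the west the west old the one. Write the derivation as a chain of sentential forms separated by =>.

S => X => S X => X X => S X X => X X X => the west X X => the west S X X => the west X X X => the west the west X X => the west the west the west X => the west the west the west old the one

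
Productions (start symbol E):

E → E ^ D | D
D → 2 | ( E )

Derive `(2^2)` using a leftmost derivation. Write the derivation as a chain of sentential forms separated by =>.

E => D   [E → D]
D => (E)   [D → ( E )]
(E) => (E^D)   [E → E ^ D]
(E^D) => (D^D)   [E → D]
(D^D) => (2^D)   [D → 2]
(2^D) => (2^2)   [D → 2]

E => D => (E) => (E^D) => (D^D) => (2^D) => (2^2)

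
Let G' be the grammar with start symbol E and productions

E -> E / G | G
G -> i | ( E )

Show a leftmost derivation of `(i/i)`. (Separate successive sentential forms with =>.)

E => G => (E) => (E/G) => (G/G) => (i/G) => (i/i)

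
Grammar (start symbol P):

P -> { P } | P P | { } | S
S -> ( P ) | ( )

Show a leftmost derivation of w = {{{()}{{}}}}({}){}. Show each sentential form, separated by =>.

P => PP => PPP => {P}PP => {{P}}PP => {{PP}}PP => {{{P}P}}PP => {{{S}P}}PP => {{{()}P}}PP => {{{()}{P}}}PP => {{{()}{{}}}}PP => {{{()}{{}}}}SP => {{{()}{{}}}}(P)P => {{{()}{{}}}}({})P => {{{()}{{}}}}({}){}

P => PP   [P -> P P]
PP => PPP   [P -> P P]
PPP => {P}PP   [P -> { P }]
{P}PP => {{P}}PP   [P -> { P }]
{{P}}PP => {{PP}}PP   [P -> P P]
{{PP}}PP => {{{P}P}}PP   [P -> { P }]
{{{P}P}}PP => {{{S}P}}PP   [P -> S]
{{{S}P}}PP => {{{()}P}}PP   [S -> ( )]
{{{()}P}}PP => {{{()}{P}}}PP   [P -> { P }]
{{{()}{P}}}PP => {{{()}{{}}}}PP   [P -> { }]
{{{()}{{}}}}PP => {{{()}{{}}}}SP   [P -> S]
{{{()}{{}}}}SP => {{{()}{{}}}}(P)P   [S -> ( P )]
{{{()}{{}}}}(P)P => {{{()}{{}}}}({})P   [P -> { }]
{{{()}{{}}}}({})P => {{{()}{{}}}}({}){}   [P -> { }]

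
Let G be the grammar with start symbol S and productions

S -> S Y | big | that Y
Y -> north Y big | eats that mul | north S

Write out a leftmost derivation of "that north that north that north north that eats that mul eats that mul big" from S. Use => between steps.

S => that Y => that north S => that north that Y => that north that north S => that north that north that Y => that north that north that north Y big => that north that north that north north S big => that north that north that north north S Y big => that north that north that north north that Y Y big => that north that north that north north that eats that mul Y big => that north that north that north north that eats that mul eats that mul big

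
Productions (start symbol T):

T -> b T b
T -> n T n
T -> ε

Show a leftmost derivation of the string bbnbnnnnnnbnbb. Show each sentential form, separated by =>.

T => bTb   [T -> b T b]
bTb => bbTbb   [T -> b T b]
bbTbb => bbnTnbb   [T -> n T n]
bbnTnbb => bbnbTbnbb   [T -> b T b]
bbnbTbnbb => bbnbnTnbnbb   [T -> n T n]
bbnbnTnbnbb => bbnbnnTnnbnbb   [T -> n T n]
bbnbnnTnnbnbb => bbnbnnnTnnnbnbb   [T -> n T n]
bbnbnnnTnnnbnbb => bbnbnnnnnnbnbb   [T -> ε]

T => bTb => bbTbb => bbnTnbb => bbnbTbnbb => bbnbnTnbnbb => bbnbnnTnnbnbb => bbnbnnnTnnnbnbb => bbnbnnnnnnbnbb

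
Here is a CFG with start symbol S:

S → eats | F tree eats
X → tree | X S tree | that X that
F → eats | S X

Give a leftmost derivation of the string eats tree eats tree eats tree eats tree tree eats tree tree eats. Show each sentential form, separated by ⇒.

S ⇒ F tree eats ⇒ S X tree eats ⇒ F tree eats X tree eats ⇒ S X tree eats X tree eats ⇒ eats X tree eats X tree eats ⇒ eats X S tree tree eats X tree eats ⇒ eats X S tree S tree tree eats X tree eats ⇒ eats tree S tree S tree tree eats X tree eats ⇒ eats tree eats tree S tree tree eats X tree eats ⇒ eats tree eats tree F tree eats tree tree eats X tree eats ⇒ eats tree eats tree eats tree eats tree tree eats X tree eats ⇒ eats tree eats tree eats tree eats tree tree eats tree tree eats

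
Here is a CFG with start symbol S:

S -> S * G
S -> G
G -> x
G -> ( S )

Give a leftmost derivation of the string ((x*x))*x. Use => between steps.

S => S*G => G*G => (S)*G => (G)*G => ((S))*G => ((S*G))*G => ((G*G))*G => ((x*G))*G => ((x*x))*G => ((x*x))*x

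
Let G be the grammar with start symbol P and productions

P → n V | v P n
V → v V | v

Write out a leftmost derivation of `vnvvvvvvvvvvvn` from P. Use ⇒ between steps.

P ⇒ vPn ⇒ vnVn ⇒ vnvVn ⇒ vnvvVn ⇒ vnvvvVn ⇒ vnvvvvVn ⇒ vnvvvvvVn ⇒ vnvvvvvvVn ⇒ vnvvvvvvvVn ⇒ vnvvvvvvvvVn ⇒ vnvvvvvvvvvVn ⇒ vnvvvvvvvvvvVn ⇒ vnvvvvvvvvvvvn

P ⇒ vPn   [P → v P n]
vPn ⇒ vnVn   [P → n V]
vnVn ⇒ vnvVn   [V → v V]
vnvVn ⇒ vnvvVn   [V → v V]
vnvvVn ⇒ vnvvvVn   [V → v V]
vnvvvVn ⇒ vnvvvvVn   [V → v V]
vnvvvvVn ⇒ vnvvvvvVn   [V → v V]
vnvvvvvVn ⇒ vnvvvvvvVn   [V → v V]
vnvvvvvvVn ⇒ vnvvvvvvvVn   [V → v V]
vnvvvvvvvVn ⇒ vnvvvvvvvvVn   [V → v V]
vnvvvvvvvvVn ⇒ vnvvvvvvvvvVn   [V → v V]
vnvvvvvvvvvVn ⇒ vnvvvvvvvvvvVn   [V → v V]
vnvvvvvvvvvvVn ⇒ vnvvvvvvvvvvvn   [V → v]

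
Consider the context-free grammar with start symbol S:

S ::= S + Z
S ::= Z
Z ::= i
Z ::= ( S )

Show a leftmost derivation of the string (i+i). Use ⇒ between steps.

S ⇒ Z   [S ::= Z]
Z ⇒ (S)   [Z ::= ( S )]
(S) ⇒ (S+Z)   [S ::= S + Z]
(S+Z) ⇒ (Z+Z)   [S ::= Z]
(Z+Z) ⇒ (i+Z)   [Z ::= i]
(i+Z) ⇒ (i+i)   [Z ::= i]

S ⇒ Z ⇒ (S) ⇒ (S+Z) ⇒ (Z+Z) ⇒ (i+Z) ⇒ (i+i)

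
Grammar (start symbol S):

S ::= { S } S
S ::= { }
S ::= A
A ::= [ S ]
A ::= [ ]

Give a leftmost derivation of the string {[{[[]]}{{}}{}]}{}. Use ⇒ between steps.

S ⇒ {S}S   [S ::= { S } S]
{S}S ⇒ {A}S   [S ::= A]
{A}S ⇒ {[S]}S   [A ::= [ S ]]
{[S]}S ⇒ {[{S}S]}S   [S ::= { S } S]
{[{S}S]}S ⇒ {[{A}S]}S   [S ::= A]
{[{A}S]}S ⇒ {[{[S]}S]}S   [A ::= [ S ]]
{[{[S]}S]}S ⇒ {[{[A]}S]}S   [S ::= A]
{[{[A]}S]}S ⇒ {[{[[]]}S]}S   [A ::= [ ]]
{[{[[]]}S]}S ⇒ {[{[[]]}{S}S]}S   [S ::= { S } S]
{[{[[]]}{S}S]}S ⇒ {[{[[]]}{{}}S]}S   [S ::= { }]
{[{[[]]}{{}}S]}S ⇒ {[{[[]]}{{}}{}]}S   [S ::= { }]
{[{[[]]}{{}}{}]}S ⇒ {[{[[]]}{{}}{}]}{}   [S ::= { }]

S ⇒ {S}S ⇒ {A}S ⇒ {[S]}S ⇒ {[{S}S]}S ⇒ {[{A}S]}S ⇒ {[{[S]}S]}S ⇒ {[{[A]}S]}S ⇒ {[{[[]]}S]}S ⇒ {[{[[]]}{S}S]}S ⇒ {[{[[]]}{{}}S]}S ⇒ {[{[[]]}{{}}{}]}S ⇒ {[{[[]]}{{}}{}]}{}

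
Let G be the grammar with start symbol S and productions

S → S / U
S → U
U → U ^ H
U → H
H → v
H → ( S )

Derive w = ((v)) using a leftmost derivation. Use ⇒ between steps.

S ⇒ U ⇒ H ⇒ (S) ⇒ (U) ⇒ (H) ⇒ ((S)) ⇒ ((U)) ⇒ ((H)) ⇒ ((v))

S ⇒ U   [S → U]
U ⇒ H   [U → H]
H ⇒ (S)   [H → ( S )]
(S) ⇒ (U)   [S → U]
(U) ⇒ (H)   [U → H]
(H) ⇒ ((S))   [H → ( S )]
((S)) ⇒ ((U))   [S → U]
((U)) ⇒ ((H))   [U → H]
((H)) ⇒ ((v))   [H → v]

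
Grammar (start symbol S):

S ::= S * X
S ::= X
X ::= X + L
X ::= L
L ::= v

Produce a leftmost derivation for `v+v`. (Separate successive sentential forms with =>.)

S=>X=>X+L=>L+L=>v+L=>v+v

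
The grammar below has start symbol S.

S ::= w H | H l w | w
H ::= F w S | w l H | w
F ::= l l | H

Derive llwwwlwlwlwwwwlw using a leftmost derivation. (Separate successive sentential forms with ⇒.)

S ⇒ Hlw ⇒ FwSlw ⇒ llwSlw ⇒ llwwHlw ⇒ llwwwlHlw ⇒ llwwwlFwSlw ⇒ llwwwlHwSlw ⇒ llwwwlwlHwSlw ⇒ llwwwlwlwlHwSlw ⇒ llwwwlwlwlwwSlw ⇒ llwwwlwlwlwwwHlw ⇒ llwwwlwlwlwwwwlw

S ⇒ Hlw   [S ::= H l w]
Hlw ⇒ FwSlw   [H ::= F w S]
FwSlw ⇒ llwSlw   [F ::= l l]
llwSlw ⇒ llwwHlw   [S ::= w H]
llwwHlw ⇒ llwwwlHlw   [H ::= w l H]
llwwwlHlw ⇒ llwwwlFwSlw   [H ::= F w S]
llwwwlFwSlw ⇒ llwwwlHwSlw   [F ::= H]
llwwwlHwSlw ⇒ llwwwlwlHwSlw   [H ::= w l H]
llwwwlwlHwSlw ⇒ llwwwlwlwlHwSlw   [H ::= w l H]
llwwwlwlwlHwSlw ⇒ llwwwlwlwlwwSlw   [H ::= w]
llwwwlwlwlwwSlw ⇒ llwwwlwlwlwwwHlw   [S ::= w H]
llwwwlwlwlwwwHlw ⇒ llwwwlwlwlwwwwlw   [H ::= w]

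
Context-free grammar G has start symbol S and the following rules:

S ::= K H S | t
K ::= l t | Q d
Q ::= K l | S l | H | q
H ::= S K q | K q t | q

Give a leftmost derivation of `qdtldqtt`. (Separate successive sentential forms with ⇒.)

S ⇒ KHS ⇒ QdHS ⇒ qdHS ⇒ qdKqtS ⇒ qdQdqtS ⇒ qdSldqtS ⇒ qdtldqtS ⇒ qdtldqtt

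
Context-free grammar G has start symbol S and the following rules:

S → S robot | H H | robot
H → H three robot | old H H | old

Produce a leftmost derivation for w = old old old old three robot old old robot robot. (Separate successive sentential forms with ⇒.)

S ⇒ S robot ⇒ S robot robot ⇒ H H robot robot ⇒ old H H H robot robot ⇒ old H three robot H H robot robot ⇒ old old H H three robot H H robot robot ⇒ old old old H three robot H H robot robot ⇒ old old old old three robot H H robot robot ⇒ old old old old three robot old H robot robot ⇒ old old old old three robot old old robot robot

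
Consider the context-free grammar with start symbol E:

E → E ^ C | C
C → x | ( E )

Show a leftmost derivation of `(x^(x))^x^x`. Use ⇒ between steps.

E⇒E^C⇒E^C^C⇒C^C^C⇒(E)^C^C⇒(E^C)^C^C⇒(C^C)^C^C⇒(x^C)^C^C⇒(x^(E))^C^C⇒(x^(C))^C^C⇒(x^(x))^C^C⇒(x^(x))^x^C⇒(x^(x))^x^x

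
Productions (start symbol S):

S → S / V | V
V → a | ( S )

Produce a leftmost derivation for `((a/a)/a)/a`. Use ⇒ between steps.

S ⇒ S/V   [S → S / V]
S/V ⇒ V/V   [S → V]
V/V ⇒ (S)/V   [V → ( S )]
(S)/V ⇒ (S/V)/V   [S → S / V]
(S/V)/V ⇒ (V/V)/V   [S → V]
(V/V)/V ⇒ ((S)/V)/V   [V → ( S )]
((S)/V)/V ⇒ ((S/V)/V)/V   [S → S / V]
((S/V)/V)/V ⇒ ((V/V)/V)/V   [S → V]
((V/V)/V)/V ⇒ ((a/V)/V)/V   [V → a]
((a/V)/V)/V ⇒ ((a/a)/V)/V   [V → a]
((a/a)/V)/V ⇒ ((a/a)/a)/V   [V → a]
((a/a)/a)/V ⇒ ((a/a)/a)/a   [V → a]

S⇒S/V⇒V/V⇒(S)/V⇒(S/V)/V⇒(V/V)/V⇒((S)/V)/V⇒((S/V)/V)/V⇒((V/V)/V)/V⇒((a/V)/V)/V⇒((a/a)/V)/V⇒((a/a)/a)/V⇒((a/a)/a)/a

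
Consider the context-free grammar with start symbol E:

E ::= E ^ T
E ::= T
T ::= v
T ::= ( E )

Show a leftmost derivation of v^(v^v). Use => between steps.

E => E^T => T^T => v^T => v^(E) => v^(E^T) => v^(T^T) => v^(v^T) => v^(v^v)

E => E^T   [E ::= E ^ T]
E^T => T^T   [E ::= T]
T^T => v^T   [T ::= v]
v^T => v^(E)   [T ::= ( E )]
v^(E) => v^(E^T)   [E ::= E ^ T]
v^(E^T) => v^(T^T)   [E ::= T]
v^(T^T) => v^(v^T)   [T ::= v]
v^(v^T) => v^(v^v)   [T ::= v]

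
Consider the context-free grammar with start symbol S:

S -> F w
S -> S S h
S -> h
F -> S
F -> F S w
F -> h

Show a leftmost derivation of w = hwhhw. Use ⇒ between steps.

S⇒Fw⇒Sw⇒SShw⇒FwShw⇒hwShw⇒hwhhw

S ⇒ Fw   [S -> F w]
Fw ⇒ Sw   [F -> S]
Sw ⇒ SShw   [S -> S S h]
SShw ⇒ FwShw   [S -> F w]
FwShw ⇒ hwShw   [F -> h]
hwShw ⇒ hwhhw   [S -> h]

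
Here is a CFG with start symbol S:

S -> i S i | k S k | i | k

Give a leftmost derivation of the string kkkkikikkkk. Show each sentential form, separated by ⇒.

S ⇒ kSk   [S -> k S k]
kSk ⇒ kkSkk   [S -> k S k]
kkSkk ⇒ kkkSkkk   [S -> k S k]
kkkSkkk ⇒ kkkkSkkkk   [S -> k S k]
kkkkSkkkk ⇒ kkkkiSikkkk   [S -> i S i]
kkkkiSikkkk ⇒ kkkkikikkkk   [S -> k]

S ⇒ kSk ⇒ kkSkk ⇒ kkkSkkk ⇒ kkkkSkkkk ⇒ kkkkiSikkkk ⇒ kkkkikikkkk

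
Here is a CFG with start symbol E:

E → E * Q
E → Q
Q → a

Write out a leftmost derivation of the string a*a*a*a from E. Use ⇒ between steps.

E⇒E*Q⇒E*Q*Q⇒E*Q*Q*Q⇒Q*Q*Q*Q⇒a*Q*Q*Q⇒a*a*Q*Q⇒a*a*a*Q⇒a*a*a*a

E ⇒ E*Q   [E → E * Q]
E*Q ⇒ E*Q*Q   [E → E * Q]
E*Q*Q ⇒ E*Q*Q*Q   [E → E * Q]
E*Q*Q*Q ⇒ Q*Q*Q*Q   [E → Q]
Q*Q*Q*Q ⇒ a*Q*Q*Q   [Q → a]
a*Q*Q*Q ⇒ a*a*Q*Q   [Q → a]
a*a*Q*Q ⇒ a*a*a*Q   [Q → a]
a*a*a*Q ⇒ a*a*a*a   [Q → a]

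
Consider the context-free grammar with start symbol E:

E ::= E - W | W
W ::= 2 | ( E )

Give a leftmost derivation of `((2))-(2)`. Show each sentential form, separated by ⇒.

E⇒E-W⇒W-W⇒(E)-W⇒(W)-W⇒((E))-W⇒((W))-W⇒((2))-W⇒((2))-(E)⇒((2))-(W)⇒((2))-(2)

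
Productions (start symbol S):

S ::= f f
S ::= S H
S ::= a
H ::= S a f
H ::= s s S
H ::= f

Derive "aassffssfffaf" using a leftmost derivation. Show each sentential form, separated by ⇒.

S ⇒ SH ⇒ aH ⇒ aSaf ⇒ aSHaf ⇒ aaHaf ⇒ aassSaf ⇒ aassSHaf ⇒ aassSHHaf ⇒ aassffHHaf ⇒ aassffssSHaf ⇒ aassffssffHaf ⇒ aassffssfffaf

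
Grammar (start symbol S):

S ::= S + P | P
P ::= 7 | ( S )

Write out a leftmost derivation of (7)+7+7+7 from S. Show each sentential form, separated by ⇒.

S ⇒ S+P ⇒ S+P+P ⇒ S+P+P+P ⇒ P+P+P+P ⇒ (S)+P+P+P ⇒ (P)+P+P+P ⇒ (7)+P+P+P ⇒ (7)+7+P+P ⇒ (7)+7+7+P ⇒ (7)+7+7+7

S ⇒ S+P   [S ::= S + P]
S+P ⇒ S+P+P   [S ::= S + P]
S+P+P ⇒ S+P+P+P   [S ::= S + P]
S+P+P+P ⇒ P+P+P+P   [S ::= P]
P+P+P+P ⇒ (S)+P+P+P   [P ::= ( S )]
(S)+P+P+P ⇒ (P)+P+P+P   [S ::= P]
(P)+P+P+P ⇒ (7)+P+P+P   [P ::= 7]
(7)+P+P+P ⇒ (7)+7+P+P   [P ::= 7]
(7)+7+P+P ⇒ (7)+7+7+P   [P ::= 7]
(7)+7+7+P ⇒ (7)+7+7+7   [P ::= 7]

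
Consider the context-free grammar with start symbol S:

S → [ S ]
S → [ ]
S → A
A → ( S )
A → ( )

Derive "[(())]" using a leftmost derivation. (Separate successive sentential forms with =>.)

S => [S]   [S → [ S ]]
[S] => [A]   [S → A]
[A] => [(S)]   [A → ( S )]
[(S)] => [(A)]   [S → A]
[(A)] => [(())]   [A → ( )]

S => [S] => [A] => [(S)] => [(A)] => [(())]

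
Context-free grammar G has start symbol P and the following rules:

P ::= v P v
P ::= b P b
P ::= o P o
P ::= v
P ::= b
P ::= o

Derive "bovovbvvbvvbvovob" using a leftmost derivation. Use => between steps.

P => bPb   [P ::= b P b]
bPb => boPob   [P ::= o P o]
boPob => bovPvob   [P ::= v P v]
bovPvob => bovoPovob   [P ::= o P o]
bovoPovob => bovovPvovob   [P ::= v P v]
bovovPvovob => bovovbPbvovob   [P ::= b P b]
bovovbPbvovob => bovovbvPvbvovob   [P ::= v P v]
bovovbvPvbvovob => bovovbvvPvvbvovob   [P ::= v P v]
bovovbvvPvvbvovob => bovovbvvbvvbvovob   [P ::= b]

P=>bPb=>boPob=>bovPvob=>bovoPovob=>bovovPvovob=>bovovbPbvovob=>bovovbvPvbvovob=>bovovbvvPvvbvovob=>bovovbvvbvvbvovob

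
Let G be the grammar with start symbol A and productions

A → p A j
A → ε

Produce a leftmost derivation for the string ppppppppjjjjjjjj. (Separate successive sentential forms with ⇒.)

A⇒pAj⇒ppAjj⇒pppAjjj⇒ppppAjjjj⇒pppppAjjjjj⇒ppppppAjjjjjj⇒pppppppAjjjjjjj⇒ppppppppAjjjjjjjj⇒ppppppppjjjjjjjj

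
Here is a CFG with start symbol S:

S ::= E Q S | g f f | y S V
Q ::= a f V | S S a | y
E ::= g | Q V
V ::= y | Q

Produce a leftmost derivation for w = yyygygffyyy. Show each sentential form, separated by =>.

S => ySV   [S ::= y S V]
ySV => yySVV   [S ::= y S V]
yySVV => yyySVVV   [S ::= y S V]
yyySVVV => yyyEQSVVV   [S ::= E Q S]
yyyEQSVVV => yyygQSVVV   [E ::= g]
yyygQSVVV => yyygySVVV   [Q ::= y]
yyygySVVV => yyygygffVVV   [S ::= g f f]
yyygygffVVV => yyygygffyVV   [V ::= y]
yyygygffyVV => yyygygffyyV   [V ::= y]
yyygygffyyV => yyygygffyyy   [V ::= y]

S => ySV => yySVV => yyySVVV => yyyEQSVVV => yyygQSVVV => yyygySVVV => yyygygffVVV => yyygygffyVV => yyygygffyyV => yyygygffyyy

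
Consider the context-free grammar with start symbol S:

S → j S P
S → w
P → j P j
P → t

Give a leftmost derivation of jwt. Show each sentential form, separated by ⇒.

S⇒jSP⇒jwP⇒jwt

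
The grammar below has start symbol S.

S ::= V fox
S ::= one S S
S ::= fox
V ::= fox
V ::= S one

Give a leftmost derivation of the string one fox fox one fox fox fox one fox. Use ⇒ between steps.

S ⇒ one S S ⇒ one V fox S ⇒ one fox fox S ⇒ one fox fox V fox ⇒ one fox fox S one fox ⇒ one fox fox one S S one fox ⇒ one fox fox one V fox S one fox ⇒ one fox fox one fox fox S one fox ⇒ one fox fox one fox fox fox one fox

S ⇒ one S S   [S ::= one S S]
one S S ⇒ one V fox S   [S ::= V fox]
one V fox S ⇒ one fox fox S   [V ::= fox]
one fox fox S ⇒ one fox fox V fox   [S ::= V fox]
one fox fox V fox ⇒ one fox fox S one fox   [V ::= S one]
one fox fox S one fox ⇒ one fox fox one S S one fox   [S ::= one S S]
one fox fox one S S one fox ⇒ one fox fox one V fox S one fox   [S ::= V fox]
one fox fox one V fox S one fox ⇒ one fox fox one fox fox S one fox   [V ::= fox]
one fox fox one fox fox S one fox ⇒ one fox fox one fox fox fox one fox   [S ::= fox]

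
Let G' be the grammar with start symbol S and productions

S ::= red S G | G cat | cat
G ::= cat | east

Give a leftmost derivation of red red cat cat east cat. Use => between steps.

S => red S G => red red S G G => red red G cat G G => red red cat cat G G => red red cat cat east G => red red cat cat east cat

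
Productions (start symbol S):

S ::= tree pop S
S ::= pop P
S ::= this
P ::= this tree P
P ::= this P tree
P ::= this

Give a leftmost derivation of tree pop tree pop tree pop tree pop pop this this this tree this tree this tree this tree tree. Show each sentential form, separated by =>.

S => tree pop S => tree pop tree pop S => tree pop tree pop tree pop S => tree pop tree pop tree pop tree pop S => tree pop tree pop tree pop tree pop pop P => tree pop tree pop tree pop tree pop pop this P tree => tree pop tree pop tree pop tree pop pop this this P tree tree => tree pop tree pop tree pop tree pop pop this this this tree P tree tree => tree pop tree pop tree pop tree pop pop this this this tree this tree P tree tree => tree pop tree pop tree pop tree pop pop this this this tree this tree this tree P tree tree => tree pop tree pop tree pop tree pop pop this this this tree this tree this tree this tree tree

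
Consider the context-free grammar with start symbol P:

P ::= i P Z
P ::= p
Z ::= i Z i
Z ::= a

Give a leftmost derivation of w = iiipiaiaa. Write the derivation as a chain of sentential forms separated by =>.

P => iPZ   [P ::= i P Z]
iPZ => iiPZZ   [P ::= i P Z]
iiPZZ => iiiPZZZ   [P ::= i P Z]
iiiPZZZ => iiipZZZ   [P ::= p]
iiipZZZ => iiipiZiZZ   [Z ::= i Z i]
iiipiZiZZ => iiipiaiZZ   [Z ::= a]
iiipiaiZZ => iiipiaiaZ   [Z ::= a]
iiipiaiaZ => iiipiaiaa   [Z ::= a]

P => iPZ => iiPZZ => iiiPZZZ => iiipZZZ => iiipiZiZZ => iiipiaiZZ => iiipiaiaZ => iiipiaiaa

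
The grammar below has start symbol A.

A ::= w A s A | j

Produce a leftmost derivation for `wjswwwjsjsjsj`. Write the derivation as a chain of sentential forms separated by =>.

A => wAsA => wjsA => wjswAsA => wjswwAsAsA => wjswwwAsAsAsA => wjswwwjsAsAsA => wjswwwjsjsAsA => wjswwwjsjsjsA => wjswwwjsjsjsj

A => wAsA   [A ::= w A s A]
wAsA => wjsA   [A ::= j]
wjsA => wjswAsA   [A ::= w A s A]
wjswAsA => wjswwAsAsA   [A ::= w A s A]
wjswwAsAsA => wjswwwAsAsAsA   [A ::= w A s A]
wjswwwAsAsAsA => wjswwwjsAsAsA   [A ::= j]
wjswwwjsAsAsA => wjswwwjsjsAsA   [A ::= j]
wjswwwjsjsAsA => wjswwwjsjsjsA   [A ::= j]
wjswwwjsjsjsA => wjswwwjsjsjsj   [A ::= j]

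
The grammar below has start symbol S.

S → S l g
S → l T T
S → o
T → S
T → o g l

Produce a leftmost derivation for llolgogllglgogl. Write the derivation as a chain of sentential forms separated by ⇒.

S ⇒ lTT ⇒ lST ⇒ lSlgT ⇒ lSlglgT ⇒ llTTlglgT ⇒ llSTlglgT ⇒ llSlgTlglgT ⇒ llolgTlglgT ⇒ llolgogllglgT ⇒ llolgogllglgogl

S ⇒ lTT   [S → l T T]
lTT ⇒ lST   [T → S]
lST ⇒ lSlgT   [S → S l g]
lSlgT ⇒ lSlglgT   [S → S l g]
lSlglgT ⇒ llTTlglgT   [S → l T T]
llTTlglgT ⇒ llSTlglgT   [T → S]
llSTlglgT ⇒ llSlgTlglgT   [S → S l g]
llSlgTlglgT ⇒ llolgTlglgT   [S → o]
llolgTlglgT ⇒ llolgogllglgT   [T → o g l]
llolgogllglgT ⇒ llolgogllglgogl   [T → o g l]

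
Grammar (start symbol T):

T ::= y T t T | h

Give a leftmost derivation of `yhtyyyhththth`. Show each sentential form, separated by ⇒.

T⇒yTtT⇒yhtT⇒yhtyTtT⇒yhtyyTtTtT⇒yhtyyyTtTtTtT⇒yhtyyyhtTtTtT⇒yhtyyyhthtTtT⇒yhtyyyhththtT⇒yhtyyyhththth

T ⇒ yTtT   [T ::= y T t T]
yTtT ⇒ yhtT   [T ::= h]
yhtT ⇒ yhtyTtT   [T ::= y T t T]
yhtyTtT ⇒ yhtyyTtTtT   [T ::= y T t T]
yhtyyTtTtT ⇒ yhtyyyTtTtTtT   [T ::= y T t T]
yhtyyyTtTtTtT ⇒ yhtyyyhtTtTtT   [T ::= h]
yhtyyyhtTtTtT ⇒ yhtyyyhthtTtT   [T ::= h]
yhtyyyhthtTtT ⇒ yhtyyyhththtT   [T ::= h]
yhtyyyhththtT ⇒ yhtyyyhththth   [T ::= h]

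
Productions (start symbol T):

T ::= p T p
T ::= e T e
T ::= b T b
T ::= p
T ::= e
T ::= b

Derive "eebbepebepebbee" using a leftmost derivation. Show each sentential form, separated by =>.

T => eTe => eeTee => eebTbee => eebbTbbee => eebbeTebbee => eebbepTpebbee => eebbepeTepebbee => eebbepebepebbee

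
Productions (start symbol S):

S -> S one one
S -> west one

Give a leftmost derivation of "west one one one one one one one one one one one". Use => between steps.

S => S one one   [S -> S one one]
S one one => S one one one one   [S -> S one one]
S one one one one => S one one one one one one   [S -> S one one]
S one one one one one one => S one one one one one one one one   [S -> S one one]
S one one one one one one one one => S one one one one one one one one one one   [S -> S one one]
S one one one one one one one one one one => west one one one one one one one one one one one   [S -> west one]

S => S one one => S one one one one => S one one one one one one => S one one one one one one one one => S one one one one one one one one one one => west one one one one one one one one one one one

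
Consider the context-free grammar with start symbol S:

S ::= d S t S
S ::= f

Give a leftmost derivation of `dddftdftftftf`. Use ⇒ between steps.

S ⇒ dStS   [S ::= d S t S]
dStS ⇒ ddStStS   [S ::= d S t S]
ddStStS ⇒ dddStStStS   [S ::= d S t S]
dddStStStS ⇒ dddftStStS   [S ::= f]
dddftStStS ⇒ dddftdStStStS   [S ::= d S t S]
dddftdStStStS ⇒ dddftdftStStS   [S ::= f]
dddftdftStStS ⇒ dddftdftftStS   [S ::= f]
dddftdftftStS ⇒ dddftdftftftS   [S ::= f]
dddftdftftftS ⇒ dddftdftftftf   [S ::= f]

S⇒dStS⇒ddStStS⇒dddStStStS⇒dddftStStS⇒dddftdStStStS⇒dddftdftStStS⇒dddftdftftStS⇒dddftdftftftS⇒dddftdftftftf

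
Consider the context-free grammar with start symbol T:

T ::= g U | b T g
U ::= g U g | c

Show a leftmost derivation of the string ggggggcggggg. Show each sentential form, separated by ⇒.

T ⇒ gU   [T ::= g U]
gU ⇒ ggUg   [U ::= g U g]
ggUg ⇒ gggUgg   [U ::= g U g]
gggUgg ⇒ ggggUggg   [U ::= g U g]
ggggUggg ⇒ gggggUgggg   [U ::= g U g]
gggggUgggg ⇒ ggggggUggggg   [U ::= g U g]
ggggggUggggg ⇒ ggggggcggggg   [U ::= c]

T ⇒ gU ⇒ ggUg ⇒ gggUgg ⇒ ggggUggg ⇒ gggggUgggg ⇒ ggggggUggggg ⇒ ggggggcggggg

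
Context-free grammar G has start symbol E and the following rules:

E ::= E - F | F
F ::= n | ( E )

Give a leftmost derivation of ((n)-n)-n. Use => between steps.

E=>E-F=>F-F=>(E)-F=>(E-F)-F=>(F-F)-F=>((E)-F)-F=>((F)-F)-F=>((n)-F)-F=>((n)-n)-F=>((n)-n)-n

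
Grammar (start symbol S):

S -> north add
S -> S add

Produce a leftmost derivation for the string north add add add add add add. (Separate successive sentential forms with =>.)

S => S add => S add add => S add add add => S add add add add => S add add add add add => north add add add add add add

S => S add   [S -> S add]
S add => S add add   [S -> S add]
S add add => S add add add   [S -> S add]
S add add add => S add add add add   [S -> S add]
S add add add add => S add add add add add   [S -> S add]
S add add add add add => north add add add add add add   [S -> north add]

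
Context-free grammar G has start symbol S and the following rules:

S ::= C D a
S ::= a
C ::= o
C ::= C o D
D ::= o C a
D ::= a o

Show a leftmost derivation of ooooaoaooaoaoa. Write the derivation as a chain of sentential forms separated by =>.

S=>CDa=>CoDDa=>CoDoDDa=>CoDoDoDDa=>ooDoDoDDa=>oooCaoDoDDa=>ooooaoDoDDa=>ooooaoaooDDa=>ooooaoaooaoDa=>ooooaoaooaoaoa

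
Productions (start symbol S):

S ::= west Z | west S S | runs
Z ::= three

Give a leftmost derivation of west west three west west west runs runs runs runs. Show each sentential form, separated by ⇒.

S ⇒ west S S ⇒ west west Z S ⇒ west west three S ⇒ west west three west S S ⇒ west west three west west S S S ⇒ west west three west west west S S S S ⇒ west west three west west west runs S S S ⇒ west west three west west west runs runs S S ⇒ west west three west west west runs runs runs S ⇒ west west three west west west runs runs runs runs

S ⇒ west S S   [S ::= west S S]
west S S ⇒ west west Z S   [S ::= west Z]
west west Z S ⇒ west west three S   [Z ::= three]
west west three S ⇒ west west three west S S   [S ::= west S S]
west west three west S S ⇒ west west three west west S S S   [S ::= west S S]
west west three west west S S S ⇒ west west three west west west S S S S   [S ::= west S S]
west west three west west west S S S S ⇒ west west three west west west runs S S S   [S ::= runs]
west west three west west west runs S S S ⇒ west west three west west west runs runs S S   [S ::= runs]
west west three west west west runs runs S S ⇒ west west three west west west runs runs runs S   [S ::= runs]
west west three west west west runs runs runs S ⇒ west west three west west west runs runs runs runs   [S ::= runs]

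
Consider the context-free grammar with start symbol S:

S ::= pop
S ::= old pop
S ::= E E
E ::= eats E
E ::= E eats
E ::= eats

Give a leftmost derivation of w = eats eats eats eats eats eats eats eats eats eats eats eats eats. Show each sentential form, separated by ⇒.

S ⇒ E E ⇒ E eats E ⇒ E eats eats E ⇒ E eats eats eats E ⇒ E eats eats eats eats E ⇒ eats E eats eats eats eats E ⇒ eats E eats eats eats eats eats E ⇒ eats E eats eats eats eats eats eats E ⇒ eats eats E eats eats eats eats eats eats E ⇒ eats eats eats eats eats eats eats eats eats E ⇒ eats eats eats eats eats eats eats eats eats E eats ⇒ eats eats eats eats eats eats eats eats eats eats E eats ⇒ eats eats eats eats eats eats eats eats eats eats eats E eats ⇒ eats eats eats eats eats eats eats eats eats eats eats eats eats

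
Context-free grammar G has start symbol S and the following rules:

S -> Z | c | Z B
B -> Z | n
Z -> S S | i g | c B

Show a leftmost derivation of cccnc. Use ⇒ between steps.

S ⇒ Z   [S -> Z]
Z ⇒ SS   [Z -> S S]
SS ⇒ ZBS   [S -> Z B]
ZBS ⇒ cBBS   [Z -> c B]
cBBS ⇒ cZBS   [B -> Z]
cZBS ⇒ cSSBS   [Z -> S S]
cSSBS ⇒ ccSBS   [S -> c]
ccSBS ⇒ cccBS   [S -> c]
cccBS ⇒ cccnS   [B -> n]
cccnS ⇒ cccnc   [S -> c]

S ⇒ Z ⇒ SS ⇒ ZBS ⇒ cBBS ⇒ cZBS ⇒ cSSBS ⇒ ccSBS ⇒ cccBS ⇒ cccnS ⇒ cccnc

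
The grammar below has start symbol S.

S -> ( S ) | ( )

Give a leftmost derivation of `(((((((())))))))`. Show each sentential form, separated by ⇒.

S ⇒ (S)   [S -> ( S )]
(S) ⇒ ((S))   [S -> ( S )]
((S)) ⇒ (((S)))   [S -> ( S )]
(((S))) ⇒ ((((S))))   [S -> ( S )]
((((S)))) ⇒ (((((S)))))   [S -> ( S )]
(((((S))))) ⇒ ((((((S))))))   [S -> ( S )]
((((((S)))))) ⇒ (((((((S)))))))   [S -> ( S )]
(((((((S))))))) ⇒ (((((((())))))))   [S -> ( )]

S⇒(S)⇒((S))⇒(((S)))⇒((((S))))⇒(((((S)))))⇒((((((S))))))⇒(((((((S)))))))⇒(((((((())))))))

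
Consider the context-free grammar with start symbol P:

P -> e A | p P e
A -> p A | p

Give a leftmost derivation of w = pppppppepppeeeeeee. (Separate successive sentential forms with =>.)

P => pPe => ppPee => pppPeee => ppppPeeee => pppppPeeeee => ppppppPeeeeee => pppppppPeeeeeee => pppppppeAeeeeeee => pppppppepAeeeeeee => pppppppeppAeeeeeee => pppppppepppeeeeeee

P => pPe   [P -> p P e]
pPe => ppPee   [P -> p P e]
ppPee => pppPeee   [P -> p P e]
pppPeee => ppppPeeee   [P -> p P e]
ppppPeeee => pppppPeeeee   [P -> p P e]
pppppPeeeee => ppppppPeeeeee   [P -> p P e]
ppppppPeeeeee => pppppppPeeeeeee   [P -> p P e]
pppppppPeeeeeee => pppppppeAeeeeeee   [P -> e A]
pppppppeAeeeeeee => pppppppepAeeeeeee   [A -> p A]
pppppppepAeeeeeee => pppppppeppAeeeeeee   [A -> p A]
pppppppeppAeeeeeee => pppppppepppeeeeeee   [A -> p]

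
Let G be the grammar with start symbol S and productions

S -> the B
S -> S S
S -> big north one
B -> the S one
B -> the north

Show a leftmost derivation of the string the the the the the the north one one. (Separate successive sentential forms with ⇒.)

S ⇒ the B   [S -> the B]
the B ⇒ the the S one   [B -> the S one]
the the S one ⇒ the the the B one   [S -> the B]
the the the B one ⇒ the the the the S one one   [B -> the S one]
the the the the S one one ⇒ the the the the the B one one   [S -> the B]
the the the the the B one one ⇒ the the the the the the north one one   [B -> the north]

S ⇒ the B ⇒ the the S one ⇒ the the the B one ⇒ the the the the S one one ⇒ the the the the the B one one ⇒ the the the the the the north one one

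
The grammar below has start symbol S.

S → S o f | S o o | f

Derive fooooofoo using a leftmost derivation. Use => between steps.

S=>Soo=>Sofoo=>Sooofoo=>Sooooofoo=>fooooofoo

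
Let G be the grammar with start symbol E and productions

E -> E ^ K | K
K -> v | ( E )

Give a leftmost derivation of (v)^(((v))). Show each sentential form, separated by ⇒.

E ⇒ E^K   [E -> E ^ K]
E^K ⇒ K^K   [E -> K]
K^K ⇒ (E)^K   [K -> ( E )]
(E)^K ⇒ (K)^K   [E -> K]
(K)^K ⇒ (v)^K   [K -> v]
(v)^K ⇒ (v)^(E)   [K -> ( E )]
(v)^(E) ⇒ (v)^(K)   [E -> K]
(v)^(K) ⇒ (v)^((E))   [K -> ( E )]
(v)^((E)) ⇒ (v)^((K))   [E -> K]
(v)^((K)) ⇒ (v)^(((E)))   [K -> ( E )]
(v)^(((E))) ⇒ (v)^(((K)))   [E -> K]
(v)^(((K))) ⇒ (v)^(((v)))   [K -> v]

E ⇒ E^K ⇒ K^K ⇒ (E)^K ⇒ (K)^K ⇒ (v)^K ⇒ (v)^(E) ⇒ (v)^(K) ⇒ (v)^((E)) ⇒ (v)^((K)) ⇒ (v)^(((E))) ⇒ (v)^(((K))) ⇒ (v)^(((v)))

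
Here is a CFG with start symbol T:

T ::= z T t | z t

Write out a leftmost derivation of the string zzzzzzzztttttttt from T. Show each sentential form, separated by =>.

T => zTt   [T ::= z T t]
zTt => zzTtt   [T ::= z T t]
zzTtt => zzzTttt   [T ::= z T t]
zzzTttt => zzzzTtttt   [T ::= z T t]
zzzzTtttt => zzzzzTttttt   [T ::= z T t]
zzzzzTttttt => zzzzzzTtttttt   [T ::= z T t]
zzzzzzTtttttt => zzzzzzzTttttttt   [T ::= z T t]
zzzzzzzTttttttt => zzzzzzzztttttttt   [T ::= z t]

T=>zTt=>zzTtt=>zzzTttt=>zzzzTtttt=>zzzzzTttttt=>zzzzzzTtttttt=>zzzzzzzTttttttt=>zzzzzzzztttttttt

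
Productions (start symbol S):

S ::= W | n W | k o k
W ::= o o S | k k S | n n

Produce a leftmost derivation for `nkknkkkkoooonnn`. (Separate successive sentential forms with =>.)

S=>nW=>nkkS=>nkknW=>nkknkkS=>nkknkkW=>nkknkkkkS=>nkknkkkkW=>nkknkkkkooS=>nkknkkkkooW=>nkknkkkkooooS=>nkknkkkkoooonW=>nkknkkkkoooonnn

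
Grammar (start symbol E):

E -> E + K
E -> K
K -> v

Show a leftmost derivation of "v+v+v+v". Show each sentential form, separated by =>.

E => E+K   [E -> E + K]
E+K => E+K+K   [E -> E + K]
E+K+K => E+K+K+K   [E -> E + K]
E+K+K+K => K+K+K+K   [E -> K]
K+K+K+K => v+K+K+K   [K -> v]
v+K+K+K => v+v+K+K   [K -> v]
v+v+K+K => v+v+v+K   [K -> v]
v+v+v+K => v+v+v+v   [K -> v]

E => E+K => E+K+K => E+K+K+K => K+K+K+K => v+K+K+K => v+v+K+K => v+v+v+K => v+v+v+v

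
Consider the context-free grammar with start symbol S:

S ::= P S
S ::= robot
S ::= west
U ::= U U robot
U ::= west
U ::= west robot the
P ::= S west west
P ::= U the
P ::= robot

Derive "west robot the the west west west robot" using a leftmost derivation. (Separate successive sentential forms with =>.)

S => P S => U the S => west robot the the S => west robot the the P S => west robot the the S west west S => west robot the the west west west S => west robot the the west west west robot

S => P S   [S ::= P S]
P S => U the S   [P ::= U the]
U the S => west robot the the S   [U ::= west robot the]
west robot the the S => west robot the the P S   [S ::= P S]
west robot the the P S => west robot the the S west west S   [P ::= S west west]
west robot the the S west west S => west robot the the west west west S   [S ::= west]
west robot the the west west west S => west robot the the west west west robot   [S ::= robot]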